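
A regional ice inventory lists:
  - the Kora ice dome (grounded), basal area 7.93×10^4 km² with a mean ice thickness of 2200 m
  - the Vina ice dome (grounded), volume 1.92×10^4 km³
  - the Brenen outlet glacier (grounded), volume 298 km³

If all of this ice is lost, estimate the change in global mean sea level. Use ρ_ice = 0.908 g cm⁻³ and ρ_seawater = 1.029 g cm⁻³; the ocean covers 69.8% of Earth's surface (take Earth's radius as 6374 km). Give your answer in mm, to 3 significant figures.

≈ 480 mm

Kora: ice volume = 7.93×10^4 km² × 2200 m = 1.745×10^5 km³; 1.745×10^5 × (908/1029) = 1.539×10^5 km³ of water.
Vina: 1.92×10^4 km³ × (908/1029) = 1.694×10^4 km³ of water.
Brenen: 298 km³ × (908/1029) = 263.0 km³ of water.
Total added water ≈ 1.712×10^14 m³ over 3.56×10^14 m² → Δh = 0.480 m = 480 mm.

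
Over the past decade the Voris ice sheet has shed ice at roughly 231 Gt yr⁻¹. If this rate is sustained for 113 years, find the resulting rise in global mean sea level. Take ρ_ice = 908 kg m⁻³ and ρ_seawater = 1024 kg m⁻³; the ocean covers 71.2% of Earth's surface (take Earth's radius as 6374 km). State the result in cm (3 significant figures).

Total mass lost = 231 Gt/yr × 113 yr = 2.610×10^4 Gt = 2.610×10^16 kg.
ρ_w = 1024 kg m⁻³, so water volume = 2.610×10^16 / 1024 = 2.549×10^13 m³.
Δh = 2.549×10^13 / 3.64×10^14 = 0.0701 m = 7.01 cm.

≈ 7.01 cm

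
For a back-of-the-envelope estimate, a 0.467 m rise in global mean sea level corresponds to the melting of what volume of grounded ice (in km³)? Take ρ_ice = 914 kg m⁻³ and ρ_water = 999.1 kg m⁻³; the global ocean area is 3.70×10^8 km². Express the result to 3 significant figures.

≈ 1.89×10^5 km³

Required water volume = Δh × A = 0.467 m × 3.70×10^14 m² = 1.728×10^14 m³ = 1.728×10^5 km³.
Ice volume = water volume × ρ_w/ρ_ice = 1.728×10^5 × 999.1/914 = 1.89×10^5 km³.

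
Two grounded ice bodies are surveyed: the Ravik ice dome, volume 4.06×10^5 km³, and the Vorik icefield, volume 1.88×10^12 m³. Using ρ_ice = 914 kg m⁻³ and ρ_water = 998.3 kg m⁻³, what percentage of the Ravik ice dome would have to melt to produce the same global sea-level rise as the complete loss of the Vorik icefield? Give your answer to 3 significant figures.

Equal sea-level rise means equal mass of meltwater, i.e. equal mass of ice lost.
Ice mass of Vorik: 1.718×10^15 kg; ice mass of Ravik: 3.711×10^17 kg.
Fraction required = 1.718×10^15 / 3.711×10^17 = 4.63×10^-3 → 0.463 %.

≈ 0.463 %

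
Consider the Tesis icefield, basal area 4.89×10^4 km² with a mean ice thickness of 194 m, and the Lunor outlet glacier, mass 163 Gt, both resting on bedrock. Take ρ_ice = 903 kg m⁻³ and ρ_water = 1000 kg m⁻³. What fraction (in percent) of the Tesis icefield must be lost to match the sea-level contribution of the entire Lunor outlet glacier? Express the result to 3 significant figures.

Equal sea-level rise means equal mass of meltwater, i.e. equal mass of ice lost.
Ice mass of Lunor: 1.630×10^14 kg; ice mass of Tesis: 8.566×10^15 kg.
Fraction required = 1.630×10^14 / 8.566×10^15 = 0.0190 → 1.90 %.

≈ 1.90 %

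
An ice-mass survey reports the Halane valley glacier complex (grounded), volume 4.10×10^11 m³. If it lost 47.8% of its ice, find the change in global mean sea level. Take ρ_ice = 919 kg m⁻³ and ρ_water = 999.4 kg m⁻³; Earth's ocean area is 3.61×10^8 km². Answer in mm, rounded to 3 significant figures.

≈ 0.499 mm

Halane: 0.478 × 4.10×10^11 m³ × (919/999.4) = 1.802×10^11 m³ of water.
Spread over 3.61×10^14 m² of ocean, Δh = 1.802×10^11 / 3.61×10^14 = 4.99×10^-4 m = 0.499 mm.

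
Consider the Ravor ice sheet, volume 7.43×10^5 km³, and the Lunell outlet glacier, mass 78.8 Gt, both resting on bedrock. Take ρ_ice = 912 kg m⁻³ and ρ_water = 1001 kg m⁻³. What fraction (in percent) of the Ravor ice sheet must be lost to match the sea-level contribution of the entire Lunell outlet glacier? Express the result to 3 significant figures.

Equal sea-level rise means equal mass of meltwater, i.e. equal mass of ice lost.
Ice mass of Lunell: 7.880×10^13 kg; ice mass of Ravor: 6.776×10^17 kg.
Fraction required = 7.880×10^13 / 6.776×10^17 = 1.16×10^-4 → 0.0116 %.

≈ 0.0116 %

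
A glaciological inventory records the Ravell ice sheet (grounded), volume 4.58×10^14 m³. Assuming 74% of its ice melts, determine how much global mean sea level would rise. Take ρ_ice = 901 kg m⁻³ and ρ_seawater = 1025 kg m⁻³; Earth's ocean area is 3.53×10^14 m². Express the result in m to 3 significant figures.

Ravell: 0.74 × 4.58×10^14 m³ × (901/1025) = 2.979×10^14 m³ of water.
Spread over 3.53×10^14 m² of ocean, Δh = 2.979×10^14 / 3.53×10^14 = 0.844 m.

≈ 0.844 m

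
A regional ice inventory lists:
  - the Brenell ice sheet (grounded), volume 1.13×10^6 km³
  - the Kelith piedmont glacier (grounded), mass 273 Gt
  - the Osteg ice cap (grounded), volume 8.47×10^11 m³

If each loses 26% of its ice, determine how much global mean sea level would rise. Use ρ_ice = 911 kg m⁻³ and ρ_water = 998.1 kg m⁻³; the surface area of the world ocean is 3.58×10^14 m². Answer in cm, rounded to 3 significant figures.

Brenell: 0.26 × 1.13×10^6 km³ × (911/998.1) = 2.682×10^5 km³ of water.
Kelith: 0.26 × 273 Gt = 7.098×10^13 kg; dividing by ρ_w = 998.1 kg m⁻³ gives 7.112×10^10 m³ of water.
Osteg: 0.26 × 8.47×10^11 m³ × (911/998.1) = 2.010×10^11 m³ of water.
Total added water ≈ 2.684×10^14 m³ over 3.58×10^14 m² → Δh = 0.750 m = 75.0 cm.

≈ 75.0 cm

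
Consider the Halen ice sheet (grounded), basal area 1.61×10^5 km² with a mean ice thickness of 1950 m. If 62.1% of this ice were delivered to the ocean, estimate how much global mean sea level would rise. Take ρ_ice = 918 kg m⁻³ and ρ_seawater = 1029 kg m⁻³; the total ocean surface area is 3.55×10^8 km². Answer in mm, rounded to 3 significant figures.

≈ 490 mm

Halen: ice volume = 1.61×10^5 km² × 1950 m = 3.140×10^5 km³; 0.621 × 3.140×10^5 × (918/1029) = 1.739×10^5 km³ of water.
Spread over 3.55×10^14 m² of ocean, Δh = 1.739×10^14 / 3.55×10^14 = 0.490 m = 490 mm.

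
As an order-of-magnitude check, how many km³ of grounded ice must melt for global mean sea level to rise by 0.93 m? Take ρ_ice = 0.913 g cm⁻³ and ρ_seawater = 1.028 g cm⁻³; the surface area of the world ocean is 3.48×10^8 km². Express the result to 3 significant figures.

Required water volume = Δh × A = 0.93 m × 3.48×10^14 m² = 3.236×10^14 m³ = 3.236×10^5 km³.
Ice volume = water volume × ρ_w/ρ_ice = 3.236×10^5 × 1028/913 = 3.64×10^5 km³.

≈ 3.64×10^5 km³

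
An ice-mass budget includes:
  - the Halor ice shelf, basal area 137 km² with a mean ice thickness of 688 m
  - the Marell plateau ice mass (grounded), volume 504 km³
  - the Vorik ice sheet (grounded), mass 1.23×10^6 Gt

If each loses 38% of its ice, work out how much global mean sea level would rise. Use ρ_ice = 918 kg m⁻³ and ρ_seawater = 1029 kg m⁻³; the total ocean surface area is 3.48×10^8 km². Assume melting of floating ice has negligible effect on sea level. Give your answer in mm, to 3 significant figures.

The Halor ice shelf is floating and already displaces its own weight of water, so its melt adds essentially nothing to sea level.
Marell: 0.38 × 504 km³ × (918/1029) = 170.9 km³ of water.
Vorik: 0.38 × 1.23×10^6 Gt = 4.674×10^17 kg; dividing by ρ_w = 1029 kg m⁻³ gives 4.542×10^14 m³ of water.
Total added water ≈ 4.544×10^14 m³ over 3.48×10^14 m² → Δh = 1.31 m = 1310 mm.

≈ 1310 mm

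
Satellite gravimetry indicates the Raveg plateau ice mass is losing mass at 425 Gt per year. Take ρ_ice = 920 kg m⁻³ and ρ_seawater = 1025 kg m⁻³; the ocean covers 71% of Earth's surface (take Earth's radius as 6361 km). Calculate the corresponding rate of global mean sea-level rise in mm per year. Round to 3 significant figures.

≈ 1.15 mm/yr

ρ_w = 1025 kg m⁻³. Annual water volume added = 425 Gt / ρ_w = 4.250×10^14 kg / 1025 kg m⁻³ = 4.146×10^11 m³.
Δh per year = 4.146×10^11 / 3.61×10^14 = 1.15×10^-3 m = 1.15 mm.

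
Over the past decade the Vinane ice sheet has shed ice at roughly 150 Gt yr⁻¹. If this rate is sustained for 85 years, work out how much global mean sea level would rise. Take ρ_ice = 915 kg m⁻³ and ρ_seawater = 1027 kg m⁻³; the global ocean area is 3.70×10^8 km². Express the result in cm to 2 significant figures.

Total mass lost = 150 Gt/yr × 85 yr = 1.275×10^4 Gt = 1.275×10^16 kg.
ρ_w = 1027 kg m⁻³, so water volume = 1.275×10^16 / 1027 = 1.241×10^13 m³.
Δh = 1.241×10^13 / 3.70×10^14 = 0.0336 m = 3.4 cm.

≈ 3.4 cm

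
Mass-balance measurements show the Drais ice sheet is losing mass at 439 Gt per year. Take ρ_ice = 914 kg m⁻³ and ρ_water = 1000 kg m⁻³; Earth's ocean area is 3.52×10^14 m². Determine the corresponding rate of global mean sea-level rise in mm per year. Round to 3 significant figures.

≈ 1.25 mm/yr

ρ_w = 1000 kg m⁻³. Annual water volume added = 439 Gt / ρ_w = 4.390×10^14 kg / 1000 kg m⁻³ = 4.390×10^11 m³.
Δh per year = 4.390×10^11 / 3.52×10^14 = 1.25×10^-3 m = 1.25 mm.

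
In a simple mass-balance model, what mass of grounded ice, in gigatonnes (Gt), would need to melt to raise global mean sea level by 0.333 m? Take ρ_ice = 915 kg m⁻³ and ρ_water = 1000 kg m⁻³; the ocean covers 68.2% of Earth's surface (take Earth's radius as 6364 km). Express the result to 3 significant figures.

≈ 1.16×10^5 Gt

Required water volume = Δh × A = 0.333 m × 3.47×10^14 m² = 1.156×10^14 m³.
ρ_w = 1000 kg m⁻³, so the mass of water = 1.156×10^14 m³ × 1000 kg m⁻³ = 1.156×10^17 kg = 1.16×10^5 Gt (and the same mass of ice, by conservation).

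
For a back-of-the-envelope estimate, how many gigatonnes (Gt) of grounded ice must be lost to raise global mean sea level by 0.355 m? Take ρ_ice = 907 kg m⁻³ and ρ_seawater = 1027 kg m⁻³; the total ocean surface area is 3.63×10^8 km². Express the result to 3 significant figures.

Required water volume = Δh × A = 0.355 m × 3.63×10^14 m² = 1.289×10^14 m³.
ρ_w = 1027 kg m⁻³, so the mass of water = 1.289×10^14 m³ × 1027 kg m⁻³ = 1.323×10^17 kg = 1.32×10^5 Gt (and the same mass of ice, by conservation).

≈ 1.32×10^5 Gt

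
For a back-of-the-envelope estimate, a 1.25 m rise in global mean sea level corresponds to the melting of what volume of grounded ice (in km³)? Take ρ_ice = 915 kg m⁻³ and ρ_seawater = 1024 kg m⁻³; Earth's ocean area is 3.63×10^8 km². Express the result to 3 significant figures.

Required water volume = Δh × A = 1.25 m × 3.63×10^14 m² = 4.538×10^14 m³ = 4.538×10^5 km³.
Ice volume = water volume × ρ_w/ρ_ice = 4.538×10^5 × 1024/915 = 5.08×10^5 km³.

≈ 5.08×10^5 km³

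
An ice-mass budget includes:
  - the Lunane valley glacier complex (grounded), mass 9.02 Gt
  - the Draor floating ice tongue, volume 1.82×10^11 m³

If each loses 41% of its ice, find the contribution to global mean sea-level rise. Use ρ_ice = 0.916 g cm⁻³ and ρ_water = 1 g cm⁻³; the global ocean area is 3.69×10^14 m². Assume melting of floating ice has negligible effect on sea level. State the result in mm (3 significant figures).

Lunane: 0.41 × 9.02 Gt = 3.698×10^12 kg; dividing by ρ_w = 1 g cm⁻³ = 1000 kg m⁻³ gives 3.698×10^9 m³ of water.
The Draor floating ice tongue is floating and already displaces its own weight of water, so its melt adds essentially nothing to sea level.
Total added water ≈ 3.698×10^9 m³ over 3.69×10^14 m² → Δh = 1.00×10^-5 m = 0.0100 mm.

≈ 0.0100 mm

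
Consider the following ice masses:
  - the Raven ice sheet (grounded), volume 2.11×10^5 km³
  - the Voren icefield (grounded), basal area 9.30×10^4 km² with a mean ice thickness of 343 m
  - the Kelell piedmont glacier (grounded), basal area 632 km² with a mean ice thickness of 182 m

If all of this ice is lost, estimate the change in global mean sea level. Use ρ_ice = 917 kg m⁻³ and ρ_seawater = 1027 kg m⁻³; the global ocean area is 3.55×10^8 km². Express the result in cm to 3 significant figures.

Raven: 2.11×10^5 km³ × (917/1027) = 1.884×10^5 km³ of water.
Voren: ice volume = 9.30×10^4 km² × 343 m = 3.190×10^4 km³; 3.190×10^4 × (917/1027) = 2.848×10^4 km³ of water.
Kelell: ice volume = 632 km² × 182 m = 115.0 km³; 115.0 × (917/1027) = 102.7 km³ of water.
Total added water ≈ 2.170×10^14 m³ over 3.55×10^14 m² → Δh = 0.611 m = 61.1 cm.

≈ 61.1 cm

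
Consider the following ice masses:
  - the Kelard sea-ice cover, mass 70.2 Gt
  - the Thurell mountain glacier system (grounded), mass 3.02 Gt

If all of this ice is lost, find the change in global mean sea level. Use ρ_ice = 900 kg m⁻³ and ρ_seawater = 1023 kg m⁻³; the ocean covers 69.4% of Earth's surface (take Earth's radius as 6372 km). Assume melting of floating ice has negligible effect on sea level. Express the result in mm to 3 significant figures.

≈ 8.34×10^-3 mm

The Kelard sea-ice cover is floating and already displaces its own weight of water, so its melt adds essentially nothing to sea level.
Thurell: 3.02 Gt = 3.020×10^12 kg; dividing by ρ_w = 1023 kg m⁻³ gives 2.952×10^9 m³ of water.
Total added water ≈ 2.952×10^9 m³ over 3.54×10^14 m² → Δh = 8.34×10^-6 m = 8.34×10^-3 mm.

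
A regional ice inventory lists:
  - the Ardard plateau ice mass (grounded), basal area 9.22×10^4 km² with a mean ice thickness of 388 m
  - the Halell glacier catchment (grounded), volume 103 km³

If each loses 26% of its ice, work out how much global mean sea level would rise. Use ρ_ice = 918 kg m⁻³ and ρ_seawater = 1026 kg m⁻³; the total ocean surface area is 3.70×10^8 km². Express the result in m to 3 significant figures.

≈ 0.0226 m

Ardard: ice volume = 9.22×10^4 km² × 388 m = 3.577×10^4 km³; 0.26 × 3.577×10^4 × (918/1026) = 8322 km³ of water.
Halell: 0.26 × 103 km³ × (918/1026) = 23.96 km³ of water.
Total added water ≈ 8.346×10^12 m³ over 3.70×10^14 m² → Δh = 0.0226 m.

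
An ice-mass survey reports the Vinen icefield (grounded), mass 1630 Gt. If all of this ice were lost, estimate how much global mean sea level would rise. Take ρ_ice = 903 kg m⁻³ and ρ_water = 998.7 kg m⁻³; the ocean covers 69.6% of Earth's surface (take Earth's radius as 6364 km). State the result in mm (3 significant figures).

≈ 4.61 mm

Vinen: 1630 Gt = 1.630×10^15 kg; dividing by ρ_w = 998.7 kg m⁻³ gives 1.632×10^12 m³ of water.
Spread over 3.54×10^14 m² of ocean, Δh = 1.632×10^12 / 3.54×10^14 = 4.61×10^-3 m = 4.61 mm.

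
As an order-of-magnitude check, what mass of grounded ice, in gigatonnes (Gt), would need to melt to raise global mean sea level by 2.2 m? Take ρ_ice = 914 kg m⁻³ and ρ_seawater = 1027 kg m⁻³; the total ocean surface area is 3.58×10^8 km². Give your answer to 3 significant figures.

≈ 8.09×10^5 Gt

Required water volume = Δh × A = 2.2 m × 3.58×10^14 m² = 7.876×10^14 m³.
ρ_w = 1027 kg m⁻³, so the mass of water = 7.876×10^14 m³ × 1027 kg m⁻³ = 8.089×10^17 kg = 8.09×10^5 Gt (and the same mass of ice, by conservation).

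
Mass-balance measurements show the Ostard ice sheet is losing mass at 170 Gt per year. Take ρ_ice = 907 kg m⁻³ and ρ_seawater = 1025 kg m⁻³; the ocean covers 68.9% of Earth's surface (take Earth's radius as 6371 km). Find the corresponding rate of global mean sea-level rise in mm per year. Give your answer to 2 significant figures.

≈ 0.47 mm/yr

ρ_w = 1025 kg m⁻³. Annual water volume added = 170 Gt / ρ_w = 1.700×10^14 kg / 1025 kg m⁻³ = 1.659×10^11 m³.
Δh per year = 1.659×10^11 / 3.51×10^14 = 4.72×10^-4 m = 0.47 mm.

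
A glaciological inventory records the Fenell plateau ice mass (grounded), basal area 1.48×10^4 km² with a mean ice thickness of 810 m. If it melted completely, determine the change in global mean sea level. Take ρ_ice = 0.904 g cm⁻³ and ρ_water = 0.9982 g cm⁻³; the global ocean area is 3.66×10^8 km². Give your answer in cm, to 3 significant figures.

Fenell: ice volume = 1.48×10^4 km² × 810 m = 1.199×10^4 km³; 1.199×10^4 × (904/998.2) = 1.086×10^4 km³ of water.
Spread over 3.66×10^14 m² of ocean, Δh = 1.086×10^13 / 3.66×10^14 = 0.0297 m = 2.97 cm.

≈ 2.97 cm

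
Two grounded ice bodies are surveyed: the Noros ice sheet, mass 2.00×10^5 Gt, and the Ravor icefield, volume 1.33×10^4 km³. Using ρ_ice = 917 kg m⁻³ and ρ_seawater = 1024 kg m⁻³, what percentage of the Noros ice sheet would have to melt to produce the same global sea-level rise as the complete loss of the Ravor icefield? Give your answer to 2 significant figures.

≈ 6.1 %

Equal sea-level rise means equal mass of meltwater, i.e. equal mass of ice lost.
Ice mass of Ravor: 1.220×10^16 kg; ice mass of Noros: 2.000×10^17 kg.
Fraction required = 1.220×10^16 / 2.000×10^17 = 0.0610 → 6.1 %.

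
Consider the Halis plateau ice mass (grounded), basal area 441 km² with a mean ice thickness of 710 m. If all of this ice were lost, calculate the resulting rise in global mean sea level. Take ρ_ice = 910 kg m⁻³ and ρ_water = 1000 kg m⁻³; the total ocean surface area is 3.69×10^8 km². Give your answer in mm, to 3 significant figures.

≈ 0.772 mm

Halis: ice volume = 441 km² × 710 m = 313.1 km³; 313.1 × (910/1000) = 284.9 km³ of water.
Spread over 3.69×10^14 m² of ocean, Δh = 2.849×10^11 / 3.69×10^14 = 7.72×10^-4 m = 0.772 mm.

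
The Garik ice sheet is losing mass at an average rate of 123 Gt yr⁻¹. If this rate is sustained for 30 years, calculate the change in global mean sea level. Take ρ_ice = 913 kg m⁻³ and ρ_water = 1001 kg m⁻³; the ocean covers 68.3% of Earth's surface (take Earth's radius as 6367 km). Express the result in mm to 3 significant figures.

Total mass lost = 123 Gt/yr × 30 yr = 3690 Gt = 3.690×10^15 kg.
ρ_w = 1001 kg m⁻³, so water volume = 3.690×10^15 / 1001 = 3.686×10^12 m³.
Δh = 3.686×10^12 / 3.48×10^14 = 0.0106 m = 10.6 mm.

≈ 10.6 mm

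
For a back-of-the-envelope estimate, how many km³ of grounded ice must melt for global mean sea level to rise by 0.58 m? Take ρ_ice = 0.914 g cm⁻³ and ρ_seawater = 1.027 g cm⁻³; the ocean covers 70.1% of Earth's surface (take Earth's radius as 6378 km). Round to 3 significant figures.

≈ 2.34×10^5 km³

Required water volume = Δh × A = 0.58 m × 3.58×10^14 m² = 2.078×10^14 m³ = 2.078×10^5 km³.
Ice volume = water volume × ρ_w/ρ_ice = 2.078×10^5 × 1027/914 = 2.34×10^5 km³.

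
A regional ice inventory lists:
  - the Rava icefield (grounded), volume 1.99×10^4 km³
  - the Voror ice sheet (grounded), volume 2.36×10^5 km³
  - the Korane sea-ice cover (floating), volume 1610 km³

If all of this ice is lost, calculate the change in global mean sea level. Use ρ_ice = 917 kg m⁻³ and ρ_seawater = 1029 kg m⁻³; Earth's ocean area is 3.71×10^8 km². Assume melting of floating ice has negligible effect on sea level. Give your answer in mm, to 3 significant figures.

Rava: 1.99×10^4 km³ × (917/1029) = 1.773×10^4 km³ of water.
Voror: 2.36×10^5 km³ × (917/1029) = 2.103×10^5 km³ of water.
The Korane sea-ice cover is floating and already displaces its own weight of water, so its melt adds essentially nothing to sea level.
Total added water ≈ 2.280×10^14 m³ over 3.71×10^14 m² → Δh = 0.615 m = 615 mm.

≈ 615 mm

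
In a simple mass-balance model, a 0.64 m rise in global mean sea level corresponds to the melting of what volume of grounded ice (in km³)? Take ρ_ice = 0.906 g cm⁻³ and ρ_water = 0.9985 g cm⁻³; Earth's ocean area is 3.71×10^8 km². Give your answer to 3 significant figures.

Required water volume = Δh × A = 0.64 m × 3.71×10^14 m² = 2.374×10^14 m³ = 2.374×10^5 km³.
Ice volume = water volume × ρ_w/ρ_ice = 2.374×10^5 × 998.5/906 = 2.62×10^5 km³.

≈ 2.62×10^5 km³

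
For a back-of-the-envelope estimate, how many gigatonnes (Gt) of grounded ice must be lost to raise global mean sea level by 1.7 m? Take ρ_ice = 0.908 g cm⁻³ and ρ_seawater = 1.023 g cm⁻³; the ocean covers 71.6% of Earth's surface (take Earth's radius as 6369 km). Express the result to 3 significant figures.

≈ 6.35×10^5 Gt

Required water volume = Δh × A = 1.7 m × 3.65×10^14 m² = 6.205×10^14 m³.
ρ_w = 1.023 g cm⁻³ = 1023 kg m⁻³, so the mass of water = 6.205×10^14 m³ × 1023 kg m⁻³ = 6.347×10^17 kg = 6.35×10^5 Gt (and the same mass of ice, by conservation).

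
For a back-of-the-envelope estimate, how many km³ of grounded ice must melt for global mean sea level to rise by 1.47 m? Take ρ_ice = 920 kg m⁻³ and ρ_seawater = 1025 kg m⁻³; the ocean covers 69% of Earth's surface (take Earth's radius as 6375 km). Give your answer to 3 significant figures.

Required water volume = Δh × A = 1.47 m × 3.52×10^14 m² = 5.180×10^14 m³ = 5.180×10^5 km³.
Ice volume = water volume × ρ_w/ρ_ice = 5.180×10^5 × 1025/920 = 5.77×10^5 km³.

≈ 5.77×10^5 km³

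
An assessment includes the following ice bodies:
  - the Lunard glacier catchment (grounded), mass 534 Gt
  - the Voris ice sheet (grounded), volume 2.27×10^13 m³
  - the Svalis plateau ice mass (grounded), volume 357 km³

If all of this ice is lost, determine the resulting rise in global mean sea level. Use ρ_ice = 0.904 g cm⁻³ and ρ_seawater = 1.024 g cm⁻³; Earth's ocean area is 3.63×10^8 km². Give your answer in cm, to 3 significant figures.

Lunard: 534 Gt = 5.340×10^14 kg; dividing by ρ_w = 1.024 g cm⁻³ = 1024 kg m⁻³ gives 5.215×10^11 m³ of water.
Voris: 2.27×10^13 m³ × (904/1024) = 2.004×10^13 m³ of water.
Svalis: 357 km³ × (904/1024) = 315.2 km³ of water.
Total added water ≈ 2.088×10^13 m³ over 3.63×10^14 m² → Δh = 0.0575 m = 5.75 cm.

≈ 5.75 cm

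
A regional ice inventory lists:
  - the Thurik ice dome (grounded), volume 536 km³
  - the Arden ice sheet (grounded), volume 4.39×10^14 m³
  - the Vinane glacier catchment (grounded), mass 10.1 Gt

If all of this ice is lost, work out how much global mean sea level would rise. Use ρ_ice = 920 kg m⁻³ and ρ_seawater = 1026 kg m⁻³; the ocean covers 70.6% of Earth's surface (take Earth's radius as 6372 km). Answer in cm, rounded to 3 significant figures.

Thurik: 536 km³ × (920/1026) = 480.6 km³ of water.
Arden: 4.39×10^14 m³ × (920/1026) = 3.936×10^14 m³ of water.
Vinane: 10.1 Gt = 1.010×10^13 kg; dividing by ρ_w = 1026 kg m⁻³ gives 9.844×10^9 m³ of water.
Total added water ≈ 3.941×10^14 m³ over 3.60×10^14 m² → Δh = 1.09 m = 109 cm.

≈ 109 cm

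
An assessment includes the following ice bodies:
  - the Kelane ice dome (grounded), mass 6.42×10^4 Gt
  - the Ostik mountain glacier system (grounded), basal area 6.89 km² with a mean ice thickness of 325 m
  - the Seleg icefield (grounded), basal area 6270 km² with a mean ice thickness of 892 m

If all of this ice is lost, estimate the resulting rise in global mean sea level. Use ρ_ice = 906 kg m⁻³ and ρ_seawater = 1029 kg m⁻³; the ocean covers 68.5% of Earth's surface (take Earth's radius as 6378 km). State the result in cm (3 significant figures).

Kelane: 6.42×10^4 Gt = 6.420×10^16 kg; dividing by ρ_w = 1029 kg m⁻³ gives 6.239×10^13 m³ of water.
Ostik: ice volume = 6.89 km² × 325 m = 2.239 km³; 2.239 × (906/1029) = 1.972 km³ of water.
Seleg: ice volume = 6270 km² × 892 m = 5593 km³; 5593 × (906/1029) = 4924 km³ of water.
Total added water ≈ 6.732×10^13 m³ over 3.50×10^14 m² → Δh = 0.192 m = 19.2 cm.

≈ 19.2 cm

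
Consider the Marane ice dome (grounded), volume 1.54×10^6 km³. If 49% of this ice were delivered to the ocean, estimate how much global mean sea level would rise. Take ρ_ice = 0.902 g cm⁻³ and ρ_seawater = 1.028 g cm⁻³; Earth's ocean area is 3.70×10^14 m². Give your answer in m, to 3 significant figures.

Marane: 0.49 × 1.54×10^6 km³ × (902/1028) = 6.621×10^5 km³ of water.
Spread over 3.70×10^14 m² of ocean, Δh = 6.621×10^14 / 3.70×10^14 = 1.79 m.

≈ 1.79 m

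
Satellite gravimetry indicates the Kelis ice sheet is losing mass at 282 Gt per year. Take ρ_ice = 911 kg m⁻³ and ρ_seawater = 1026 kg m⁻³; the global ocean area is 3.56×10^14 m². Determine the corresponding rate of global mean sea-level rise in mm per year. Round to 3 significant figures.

≈ 0.772 mm/yr

ρ_w = 1026 kg m⁻³. Annual water volume added = 282 Gt / ρ_w = 2.820×10^14 kg / 1026 kg m⁻³ = 2.749×10^11 m³.
Δh per year = 2.749×10^11 / 3.56×10^14 = 7.72×10^-4 m = 0.772 mm.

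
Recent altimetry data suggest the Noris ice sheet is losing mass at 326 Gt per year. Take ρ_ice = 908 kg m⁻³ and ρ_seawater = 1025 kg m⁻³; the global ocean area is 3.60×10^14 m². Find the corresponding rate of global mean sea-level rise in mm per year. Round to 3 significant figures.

ρ_w = 1025 kg m⁻³. Annual water volume added = 326 Gt / ρ_w = 3.260×10^14 kg / 1025 kg m⁻³ = 3.180×10^11 m³.
Δh per year = 3.180×10^11 / 3.60×10^14 = 8.83×10^-4 m = 0.883 mm.

≈ 0.883 mm/yr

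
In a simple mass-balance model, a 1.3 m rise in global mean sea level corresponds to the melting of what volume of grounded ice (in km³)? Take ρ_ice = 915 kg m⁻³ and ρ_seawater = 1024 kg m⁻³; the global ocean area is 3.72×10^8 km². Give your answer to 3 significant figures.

≈ 5.41×10^5 km³

Required water volume = Δh × A = 1.3 m × 3.72×10^14 m² = 4.836×10^14 m³ = 4.836×10^5 km³.
Ice volume = water volume × ρ_w/ρ_ice = 4.836×10^5 × 1024/915 = 5.41×10^5 km³.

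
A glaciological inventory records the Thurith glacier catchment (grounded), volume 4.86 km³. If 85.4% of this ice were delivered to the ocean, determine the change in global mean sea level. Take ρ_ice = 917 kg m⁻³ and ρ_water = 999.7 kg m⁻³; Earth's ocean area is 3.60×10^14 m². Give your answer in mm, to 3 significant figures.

Thurith: 0.854 × 4.86 km³ × (917/999.7) = 3.807 km³ of water.
Spread over 3.60×10^14 m² of ocean, Δh = 3.807×10^9 / 3.60×10^14 = 1.06×10^-5 m = 0.0106 mm.

≈ 0.0106 mm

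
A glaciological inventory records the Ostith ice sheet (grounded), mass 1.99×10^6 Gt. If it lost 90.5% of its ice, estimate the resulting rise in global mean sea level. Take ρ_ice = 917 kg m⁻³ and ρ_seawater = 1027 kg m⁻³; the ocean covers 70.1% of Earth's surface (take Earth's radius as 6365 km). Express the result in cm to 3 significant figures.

≈ 491 cm

Ostith: 0.905 × 1.99×10^6 Gt = 1.801×10^18 kg; dividing by ρ_w = 1027 kg m⁻³ gives 1.754×10^15 m³ of water.
Spread over 3.57×10^14 m² of ocean, Δh = 1.754×10^15 / 3.57×10^14 = 4.91 m = 491 cm.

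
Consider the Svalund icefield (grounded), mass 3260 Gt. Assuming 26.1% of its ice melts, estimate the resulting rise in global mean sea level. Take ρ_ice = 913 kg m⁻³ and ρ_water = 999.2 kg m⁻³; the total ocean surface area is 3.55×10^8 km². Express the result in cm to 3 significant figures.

Svalund: 0.261 × 3260 Gt = 8.509×10^14 kg; dividing by ρ_w = 999.2 kg m⁻³ gives 8.515×10^11 m³ of water.
Spread over 3.55×10^14 m² of ocean, Δh = 8.515×10^11 / 3.55×10^14 = 2.40×10^-3 m = 0.240 cm.

≈ 0.240 cm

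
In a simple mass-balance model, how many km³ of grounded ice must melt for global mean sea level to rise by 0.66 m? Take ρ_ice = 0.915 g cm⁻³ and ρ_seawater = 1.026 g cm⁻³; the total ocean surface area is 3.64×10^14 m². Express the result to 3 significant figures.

≈ 2.69×10^5 km³

Required water volume = Δh × A = 0.66 m × 3.64×10^14 m² = 2.402×10^14 m³ = 2.402×10^5 km³.
Ice volume = water volume × ρ_w/ρ_ice = 2.402×10^5 × 1026/915 = 2.69×10^5 km³.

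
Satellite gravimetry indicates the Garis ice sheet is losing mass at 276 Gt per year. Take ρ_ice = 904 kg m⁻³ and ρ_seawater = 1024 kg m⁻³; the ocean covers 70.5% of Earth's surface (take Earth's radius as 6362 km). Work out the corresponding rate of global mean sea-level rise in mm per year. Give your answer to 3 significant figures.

≈ 0.752 mm/yr

ρ_w = 1024 kg m⁻³. Annual water volume added = 276 Gt / ρ_w = 2.760×10^14 kg / 1024 kg m⁻³ = 2.695×10^11 m³.
Δh per year = 2.695×10^11 / 3.59×10^14 = 7.52×10^-4 m = 0.752 mm.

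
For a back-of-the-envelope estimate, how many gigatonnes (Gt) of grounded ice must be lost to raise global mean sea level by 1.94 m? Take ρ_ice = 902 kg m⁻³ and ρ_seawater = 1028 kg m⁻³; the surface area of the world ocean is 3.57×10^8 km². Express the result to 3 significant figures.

≈ 7.12×10^5 Gt

Required water volume = Δh × A = 1.94 m × 3.57×10^14 m² = 6.926×10^14 m³.
ρ_w = 1028 kg m⁻³, so the mass of water = 6.926×10^14 m³ × 1028 kg m⁻³ = 7.120×10^17 kg = 7.12×10^5 Gt (and the same mass of ice, by conservation).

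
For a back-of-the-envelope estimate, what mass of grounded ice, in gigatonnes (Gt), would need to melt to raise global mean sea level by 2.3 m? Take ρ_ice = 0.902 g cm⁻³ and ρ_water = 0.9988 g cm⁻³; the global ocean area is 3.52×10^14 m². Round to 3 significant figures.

≈ 8.09×10^5 Gt

Required water volume = Δh × A = 2.3 m × 3.52×10^14 m² = 8.096×10^14 m³.
ρ_w = 0.9988 g cm⁻³ = 998.8 kg m⁻³, so the mass of water = 8.096×10^14 m³ × 998.8 kg m⁻³ = 8.086×10^17 kg = 8.09×10^5 Gt (and the same mass of ice, by conservation).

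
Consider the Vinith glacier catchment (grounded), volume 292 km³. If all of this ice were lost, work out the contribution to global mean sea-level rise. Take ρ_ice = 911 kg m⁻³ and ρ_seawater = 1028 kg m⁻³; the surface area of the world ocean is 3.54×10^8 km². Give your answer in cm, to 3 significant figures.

Vinith: 292 km³ × (911/1028) = 258.8 km³ of water.
Spread over 3.54×10^14 m² of ocean, Δh = 2.588×10^11 / 3.54×10^14 = 7.31×10^-4 m = 0.0731 cm.

≈ 0.0731 cm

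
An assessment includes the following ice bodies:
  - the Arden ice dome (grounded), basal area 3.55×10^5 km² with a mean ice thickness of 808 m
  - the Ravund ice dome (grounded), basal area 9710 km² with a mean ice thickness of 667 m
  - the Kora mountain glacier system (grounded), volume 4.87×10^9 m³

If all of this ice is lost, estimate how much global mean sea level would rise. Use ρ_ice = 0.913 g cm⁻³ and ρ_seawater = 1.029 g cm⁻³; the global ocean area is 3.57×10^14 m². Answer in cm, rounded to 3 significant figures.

Arden: ice volume = 3.55×10^5 km² × 808 m = 2.868×10^5 km³; 2.868×10^5 × (913/1029) = 2.545×10^5 km³ of water.
Ravund: ice volume = 9710 km² × 667 m = 6477 km³; 6477 × (913/1029) = 5746 km³ of water.
Kora: 4.87×10^9 m³ × (913/1029) = 4.321×10^9 m³ of water.
Total added water ≈ 2.603×10^14 m³ over 3.57×10^14 m² → Δh = 0.729 m = 72.9 cm.

≈ 72.9 cm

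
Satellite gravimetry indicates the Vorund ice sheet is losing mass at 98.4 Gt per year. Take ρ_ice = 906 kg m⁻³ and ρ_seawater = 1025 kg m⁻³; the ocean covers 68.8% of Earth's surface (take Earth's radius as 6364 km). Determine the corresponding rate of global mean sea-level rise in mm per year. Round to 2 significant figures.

≈ 0.27 mm/yr

ρ_w = 1025 kg m⁻³. Annual water volume added = 98.4 Gt / ρ_w = 9.840×10^13 kg / 1025 kg m⁻³ = 9.600×10^10 m³.
Δh per year = 9.600×10^10 / 3.50×10^14 = 2.74×10^-4 m = 0.27 mm.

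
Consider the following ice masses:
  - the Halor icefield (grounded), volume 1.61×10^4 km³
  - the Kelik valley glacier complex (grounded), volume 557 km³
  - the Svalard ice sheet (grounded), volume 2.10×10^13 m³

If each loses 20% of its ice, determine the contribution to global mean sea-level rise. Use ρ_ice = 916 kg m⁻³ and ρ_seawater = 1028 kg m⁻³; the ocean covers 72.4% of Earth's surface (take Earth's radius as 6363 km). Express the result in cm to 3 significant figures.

Halor: 0.2 × 1.61×10^4 km³ × (916/1028) = 2869 km³ of water.
Kelik: 0.2 × 557 km³ × (916/1028) = 99.26 km³ of water.
Svalard: 0.2 × 2.10×10^13 m³ × (916/1028) = 3.742×10^12 m³ of water.
Total added water ≈ 6.711×10^12 m³ over 3.68×10^14 m² → Δh = 0.0182 m = 1.82 cm.

≈ 1.82 cm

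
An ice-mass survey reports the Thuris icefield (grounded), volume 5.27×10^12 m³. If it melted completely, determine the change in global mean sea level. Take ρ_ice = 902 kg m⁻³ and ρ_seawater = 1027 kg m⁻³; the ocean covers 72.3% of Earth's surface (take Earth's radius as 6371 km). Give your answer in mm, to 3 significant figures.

≈ 12.6 mm

Thuris: 5.27×10^12 m³ × (902/1027) = 4.629×10^12 m³ of water.
Spread over 3.69×10^14 m² of ocean, Δh = 4.629×10^12 / 3.69×10^14 = 0.0126 m = 12.6 mm.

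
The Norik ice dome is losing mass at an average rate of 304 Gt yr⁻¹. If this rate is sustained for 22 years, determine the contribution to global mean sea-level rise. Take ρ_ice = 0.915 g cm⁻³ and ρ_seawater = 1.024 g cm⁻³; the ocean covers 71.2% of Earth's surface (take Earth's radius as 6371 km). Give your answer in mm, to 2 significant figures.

≈ 18 mm

Total mass lost = 304 Gt/yr × 22 yr = 6688 Gt = 6.688×10^15 kg.
ρ_w = 1.024 g cm⁻³ = 1024 kg m⁻³, so water volume = 6.688×10^15 / 1024 = 6.531×10^12 m³.
Δh = 6.531×10^12 / 3.63×10^14 = 0.0180 m = 18 mm.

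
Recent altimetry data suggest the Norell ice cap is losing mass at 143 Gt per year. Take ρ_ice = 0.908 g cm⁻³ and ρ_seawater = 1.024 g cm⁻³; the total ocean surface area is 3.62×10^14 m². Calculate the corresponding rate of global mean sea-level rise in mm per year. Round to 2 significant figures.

ρ_w = 1.024 g cm⁻³ = 1024 kg m⁻³. Annual water volume added = 143 Gt / ρ_w = 1.430×10^14 kg / 1024 kg m⁻³ = 1.396×10^11 m³.
Δh per year = 1.396×10^11 / 3.62×10^14 = 3.86×10^-4 m = 0.39 mm.

≈ 0.39 mm/yr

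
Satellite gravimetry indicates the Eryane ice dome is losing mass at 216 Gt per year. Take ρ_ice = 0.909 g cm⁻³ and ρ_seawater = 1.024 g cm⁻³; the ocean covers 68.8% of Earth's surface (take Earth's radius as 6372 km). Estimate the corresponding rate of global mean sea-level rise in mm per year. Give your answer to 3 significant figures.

≈ 0.601 mm/yr

ρ_w = 1.024 g cm⁻³ = 1024 kg m⁻³. Annual water volume added = 216 Gt / ρ_w = 2.160×10^14 kg / 1024 kg m⁻³ = 2.109×10^11 m³.
Δh per year = 2.109×10^11 / 3.51×10^14 = 6.01×10^-4 m = 0.601 mm.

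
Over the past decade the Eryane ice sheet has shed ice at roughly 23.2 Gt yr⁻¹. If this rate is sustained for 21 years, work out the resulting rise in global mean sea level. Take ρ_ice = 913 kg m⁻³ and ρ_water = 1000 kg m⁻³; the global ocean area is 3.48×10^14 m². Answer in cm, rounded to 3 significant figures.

≈ 0.140 cm

Total mass lost = 23.2 Gt/yr × 21 yr = 487.2 Gt = 4.872×10^14 kg.
ρ_w = 1000 kg m⁻³, so water volume = 4.872×10^14 / 1000 = 4.872×10^11 m³.
Δh = 4.872×10^11 / 3.48×10^14 = 1.40×10^-3 m = 0.140 cm.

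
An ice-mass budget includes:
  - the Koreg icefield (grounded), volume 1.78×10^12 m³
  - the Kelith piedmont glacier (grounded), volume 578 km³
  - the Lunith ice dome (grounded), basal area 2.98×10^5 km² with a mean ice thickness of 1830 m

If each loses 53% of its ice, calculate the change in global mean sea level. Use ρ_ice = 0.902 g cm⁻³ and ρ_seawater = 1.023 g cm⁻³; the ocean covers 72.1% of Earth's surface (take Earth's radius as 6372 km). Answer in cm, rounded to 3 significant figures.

Koreg: 0.53 × 1.78×10^12 m³ × (902/1023) = 8.318×10^11 m³ of water.
Kelith: 0.53 × 578 km³ × (902/1023) = 270.1 km³ of water.
Lunith: ice volume = 2.98×10^5 km² × 1830 m = 5.453×10^5 km³; 0.53 × 5.453×10^5 × (902/1023) = 2.548×10^5 km³ of water.
Total added water ≈ 2.559×10^14 m³ over 3.68×10^14 m² → Δh = 0.696 m = 69.6 cm.

≈ 69.6 cm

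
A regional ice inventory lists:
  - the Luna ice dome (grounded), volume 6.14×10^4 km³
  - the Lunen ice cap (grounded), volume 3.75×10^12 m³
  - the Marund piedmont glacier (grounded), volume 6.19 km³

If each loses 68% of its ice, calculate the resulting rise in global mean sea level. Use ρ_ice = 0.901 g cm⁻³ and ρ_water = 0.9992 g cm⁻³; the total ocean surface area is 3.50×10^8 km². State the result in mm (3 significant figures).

Luna: 0.68 × 6.14×10^4 km³ × (901/999.2) = 3.765×10^4 km³ of water.
Lunen: 0.68 × 3.75×10^12 m³ × (901/999.2) = 2.299×10^12 m³ of water.
Marund: 0.68 × 6.19 km³ × (901/999.2) = 3.796 km³ of water.
Total added water ≈ 3.995×10^13 m³ over 3.50×10^14 m² → Δh = 0.114 m = 114 mm.

≈ 114 mm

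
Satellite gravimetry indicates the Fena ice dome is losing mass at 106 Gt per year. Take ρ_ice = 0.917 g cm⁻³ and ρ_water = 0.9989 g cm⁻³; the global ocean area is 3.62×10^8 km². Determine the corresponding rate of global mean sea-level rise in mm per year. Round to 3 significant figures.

ρ_w = 0.9989 g cm⁻³ = 998.9 kg m⁻³. Annual water volume added = 106 Gt / ρ_w = 1.060×10^14 kg / 998.9 kg m⁻³ = 1.061×10^11 m³.
Δh per year = 1.061×10^11 / 3.62×10^14 = 2.93×10^-4 m = 0.293 mm.

≈ 0.293 mm/yr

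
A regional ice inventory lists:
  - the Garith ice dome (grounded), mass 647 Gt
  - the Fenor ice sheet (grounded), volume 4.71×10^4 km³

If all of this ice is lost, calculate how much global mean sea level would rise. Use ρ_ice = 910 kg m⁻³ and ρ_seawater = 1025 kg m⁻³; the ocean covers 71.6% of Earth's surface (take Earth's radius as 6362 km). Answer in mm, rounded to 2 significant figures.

Garith: 647 Gt = 6.470×10^14 kg; dividing by ρ_w = 1025 kg m⁻³ gives 6.312×10^11 m³ of water.
Fenor: 4.71×10^4 km³ × (910/1025) = 4.182×10^4 km³ of water.
Total added water ≈ 4.245×10^13 m³ over 3.64×10^14 m² → Δh = 0.117 m = 120 mm.

≈ 120 mm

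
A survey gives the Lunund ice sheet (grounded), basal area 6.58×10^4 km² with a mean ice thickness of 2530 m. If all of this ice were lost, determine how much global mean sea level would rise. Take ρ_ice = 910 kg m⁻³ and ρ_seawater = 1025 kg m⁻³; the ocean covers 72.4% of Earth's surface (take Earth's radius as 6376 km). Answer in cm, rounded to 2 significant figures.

≈ 40 cm

Lunund: ice volume = 6.58×10^4 km² × 2530 m = 1.665×10^5 km³; 1.665×10^5 × (910/1025) = 1.478×10^5 km³ of water.
Spread over 3.70×10^14 m² of ocean, Δh = 1.478×10^14 / 3.70×10^14 = 0.400 m = 40 cm.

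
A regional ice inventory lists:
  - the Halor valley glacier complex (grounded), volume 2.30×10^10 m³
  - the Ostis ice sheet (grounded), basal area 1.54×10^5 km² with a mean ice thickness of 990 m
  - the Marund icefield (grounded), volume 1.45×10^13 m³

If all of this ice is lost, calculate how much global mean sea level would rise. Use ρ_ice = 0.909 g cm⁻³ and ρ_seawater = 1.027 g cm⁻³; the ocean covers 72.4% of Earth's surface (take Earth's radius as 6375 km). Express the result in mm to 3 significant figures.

Halor: 2.30×10^10 m³ × (909/1027) = 2.036×10^10 m³ of water.
Ostis: ice volume = 1.54×10^5 km² × 990 m = 1.525×10^5 km³; 1.525×10^5 × (909/1027) = 1.349×10^5 km³ of water.
Marund: 1.45×10^13 m³ × (909/1027) = 1.283×10^13 m³ of water.
Total added water ≈ 1.478×10^14 m³ over 3.70×10^14 m² → Δh = 0.400 m = 400 mm.

≈ 400 mm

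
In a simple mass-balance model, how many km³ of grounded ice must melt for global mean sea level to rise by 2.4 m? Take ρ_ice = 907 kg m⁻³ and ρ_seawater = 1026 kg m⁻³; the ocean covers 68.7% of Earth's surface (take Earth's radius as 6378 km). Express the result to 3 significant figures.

≈ 9.53×10^5 km³

Required water volume = Δh × A = 2.4 m × 3.51×10^14 m² = 8.428×10^14 m³ = 8.428×10^5 km³.
Ice volume = water volume × ρ_w/ρ_ice = 8.428×10^5 × 1026/907 = 9.53×10^5 km³.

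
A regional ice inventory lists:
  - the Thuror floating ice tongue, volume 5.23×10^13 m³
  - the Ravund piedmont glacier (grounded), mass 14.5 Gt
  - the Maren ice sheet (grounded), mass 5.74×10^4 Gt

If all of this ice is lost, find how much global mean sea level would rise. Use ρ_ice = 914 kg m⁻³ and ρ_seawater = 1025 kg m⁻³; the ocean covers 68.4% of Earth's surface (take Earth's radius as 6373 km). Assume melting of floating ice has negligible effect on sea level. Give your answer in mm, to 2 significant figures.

≈ 160 mm

The Thuror floating ice tongue is floating and already displaces its own weight of water, so its melt adds essentially nothing to sea level.
Ravund: 14.5 Gt = 1.450×10^13 kg; dividing by ρ_w = 1025 kg m⁻³ gives 1.415×10^10 m³ of water.
Maren: 5.74×10^4 Gt = 5.740×10^16 kg; dividing by ρ_w = 1025 kg m⁻³ gives 5.600×10^13 m³ of water.
Total added water ≈ 5.601×10^13 m³ over 3.49×10^14 m² → Δh = 0.160 m = 160 mm.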